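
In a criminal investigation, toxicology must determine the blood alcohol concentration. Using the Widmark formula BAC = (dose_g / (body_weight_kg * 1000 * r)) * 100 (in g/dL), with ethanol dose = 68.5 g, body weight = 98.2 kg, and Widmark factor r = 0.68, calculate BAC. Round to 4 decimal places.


Applying the Widmark formula:
BAC = (dose_g / (body_wt * 1000 * r)) * 100
Denominator = 98.2 * 1000 * 0.68 = 66776
BAC = (68.5 / 66776) * 100
BAC = 0.1026 g/dL

0.1026


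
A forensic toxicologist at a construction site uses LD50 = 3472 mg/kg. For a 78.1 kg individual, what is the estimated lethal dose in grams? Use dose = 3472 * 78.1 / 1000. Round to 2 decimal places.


Lethal dose calculation:
Lethal dose = LD50 * body_weight / 1000
= 3472 * 78.1 / 1000
= 271163.2 / 1000
= 271.16 g

271.16


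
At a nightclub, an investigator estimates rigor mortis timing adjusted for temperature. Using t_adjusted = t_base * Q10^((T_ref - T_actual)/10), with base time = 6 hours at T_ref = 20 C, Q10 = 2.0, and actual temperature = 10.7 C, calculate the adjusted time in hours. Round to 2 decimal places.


Rigor mortis time adjustment:
Exponent = (T_ref - T_actual) / 10 = (20 - 10.7) / 10 = 0.93
Q10 factor = 2.0^0.93 = 1.90528
t_adjusted = 6 * 1.90528 = 11.43 hours

11.43


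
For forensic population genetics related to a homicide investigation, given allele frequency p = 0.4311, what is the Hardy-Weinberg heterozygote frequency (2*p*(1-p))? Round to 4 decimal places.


Hardy-Weinberg heterozygote frequency:
q = 1 - p = 1 - 0.4311 = 0.5689
2pq = 2 * 0.4311 * 0.5689 = 0.4905

0.4905


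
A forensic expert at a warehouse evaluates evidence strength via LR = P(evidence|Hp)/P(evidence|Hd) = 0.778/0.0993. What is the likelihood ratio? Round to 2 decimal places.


Likelihood ratio calculation:
LR = P(E|Hp) / P(E|Hd)
LR = 0.778 / 0.0993
LR = 7.83

7.83


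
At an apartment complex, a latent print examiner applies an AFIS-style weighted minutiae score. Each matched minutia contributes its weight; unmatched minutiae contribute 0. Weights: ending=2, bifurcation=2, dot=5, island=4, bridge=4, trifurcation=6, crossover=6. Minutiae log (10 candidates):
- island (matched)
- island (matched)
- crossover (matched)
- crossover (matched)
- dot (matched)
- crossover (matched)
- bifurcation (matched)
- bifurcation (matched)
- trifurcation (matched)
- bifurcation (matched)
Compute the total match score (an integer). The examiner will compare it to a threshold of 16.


Weighted minutiae match score:
  island: matched, +4 (running total 4)
  island: matched, +4 (running total 8)
  crossover: matched, +6 (running total 14)
  crossover: matched, +6 (running total 20)
  dot: matched, +5 (running total 25)
  crossover: matched, +6 (running total 31)
  bifurcation: matched, +2 (running total 33)
  bifurcation: matched, +2 (running total 35)
  trifurcation: matched, +6 (running total 41)
  bifurcation: matched, +2 (running total 43)
Total score = 43
Threshold = 16; verdict = identification

43


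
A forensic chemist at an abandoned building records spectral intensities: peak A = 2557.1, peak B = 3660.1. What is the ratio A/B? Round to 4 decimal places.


Spectral peak ratio:
Peak A = 2557.1 counts
Peak B = 3660.1 counts
Ratio = 2557.1 / 3660.1 = 0.6986

0.6986


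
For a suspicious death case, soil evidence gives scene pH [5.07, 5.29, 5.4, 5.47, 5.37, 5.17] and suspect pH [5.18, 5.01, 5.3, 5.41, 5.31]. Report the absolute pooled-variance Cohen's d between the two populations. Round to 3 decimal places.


Pooled-variance Cohen's d for soil pH comparison:
Scene mean = 31.77 / 6 = 5.295
Suspect mean = 26.21 / 5 = 5.242
Scene sample variance s_s^2 = 0.02271
Suspect sample variance s_c^2 = 0.02347
Pooled variance = ((n_s-1)*s_s^2 + (n_c-1)*s_c^2) / (n_s + n_c - 2) = 0.023048
Pooled SD = sqrt(0.023048) = 0.151816
Mean difference = 0.053
|d| = |0.053| / 0.151816 = 0.349

0.349


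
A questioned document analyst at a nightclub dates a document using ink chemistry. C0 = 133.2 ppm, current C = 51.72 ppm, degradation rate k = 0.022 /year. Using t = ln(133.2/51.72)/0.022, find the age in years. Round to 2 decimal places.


Document age estimation:
C0/C = 133.2 / 51.72 = 2.575406
ln(C0/C) = 0.946007
t = 0.946007 / 0.022 = 43.00 years

43.00


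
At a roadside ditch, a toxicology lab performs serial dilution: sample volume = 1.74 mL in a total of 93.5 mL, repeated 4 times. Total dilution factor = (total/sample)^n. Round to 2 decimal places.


Dilution factor calculation:
Single dilution = V_total / V_sample = 93.5 / 1.74 ≈ 53.735632
Number of dilutions = 4
Total DF = (93.5 / 1.74)^4 (full precision, rounded at the end) = 8337761.16

8337761.16


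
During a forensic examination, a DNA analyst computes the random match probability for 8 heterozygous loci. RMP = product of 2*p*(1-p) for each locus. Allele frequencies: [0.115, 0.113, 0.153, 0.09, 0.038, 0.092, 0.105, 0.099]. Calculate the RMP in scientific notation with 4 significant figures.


Computing RMP for 8 loci:
Locus 1: 2 * 0.115 * 0.885 = 0.20355
Locus 2: 2 * 0.113 * 0.887 = 0.200462
Locus 3: 2 * 0.153 * 0.847 = 0.259182
Locus 4: 2 * 0.09 * 0.91 = 0.1638
Locus 5: 2 * 0.038 * 0.962 = 0.073112
Locus 6: 2 * 0.092 * 0.908 = 0.167072
Locus 7: 2 * 0.105 * 0.895 = 0.18795
Locus 8: 2 * 0.099 * 0.901 = 0.178398
RMP = 7.095e-07

7.095e-07


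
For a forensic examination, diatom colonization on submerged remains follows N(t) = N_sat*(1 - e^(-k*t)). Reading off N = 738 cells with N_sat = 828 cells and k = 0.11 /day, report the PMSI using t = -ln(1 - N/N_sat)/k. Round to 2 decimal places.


PMSI from diatom colonization curve:
N / N_sat = 738 / 828 = 0.891304
1 - N/N_sat = 0.108696
ln(1 - N/N_sat) = -2.2192
t = -ln(1 - N/N_sat) / k = -(-2.2192) / 0.11 = 20.17 days

20.17


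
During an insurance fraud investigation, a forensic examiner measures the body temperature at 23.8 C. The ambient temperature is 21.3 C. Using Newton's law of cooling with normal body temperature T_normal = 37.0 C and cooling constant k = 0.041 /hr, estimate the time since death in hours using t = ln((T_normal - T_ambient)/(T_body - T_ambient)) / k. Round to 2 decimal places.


Using Newton's law of cooling:
t = ln((T_normal - T_ambient) / (T_body - T_ambient)) / k
T_normal - T_ambient = 15.7
T_body - T_ambient = 2.5
Ratio = 6.28
ln(ratio) = 1.83737
t = 1.83737 / 0.041 = 44.81 hours

44.81


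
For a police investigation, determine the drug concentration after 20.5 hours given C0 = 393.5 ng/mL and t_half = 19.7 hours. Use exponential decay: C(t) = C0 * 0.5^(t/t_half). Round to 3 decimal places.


Drug concentration decay:
Number of half-lives = t / t_half = 20.5 / 19.7 = 1.040609
Decay factor = 0.5^1.040609 = 0.48612223
C(t) = 393.5 * 0.48612223 = 191.289 ng/mL

191.289


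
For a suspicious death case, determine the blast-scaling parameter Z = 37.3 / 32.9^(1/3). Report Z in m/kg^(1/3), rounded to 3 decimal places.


Scaled distance calculation:
W^(1/3) = 32.9^(1/3) = 3.204291
Z = R / W^(1/3) = 37.3 / 3.204291
Z = 11.641 m/kg^(1/3)

11.641


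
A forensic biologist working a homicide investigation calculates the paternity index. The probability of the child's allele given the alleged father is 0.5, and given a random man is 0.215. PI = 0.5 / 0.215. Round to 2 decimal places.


Paternity Index calculation:
PI = P(allele|father) / P(allele|random)
PI = 0.5 / 0.215
PI = 2.33

2.33


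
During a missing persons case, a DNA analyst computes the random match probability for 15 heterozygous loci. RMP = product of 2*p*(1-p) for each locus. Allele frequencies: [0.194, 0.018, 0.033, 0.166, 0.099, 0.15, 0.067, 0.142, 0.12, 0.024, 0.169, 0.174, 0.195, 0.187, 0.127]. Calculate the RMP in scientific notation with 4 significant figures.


Computing RMP for 15 loci:
Locus 1: 2 * 0.194 * 0.806 = 0.312728
Locus 2: 2 * 0.018 * 0.982 = 0.035352
Locus 3: 2 * 0.033 * 0.967 = 0.063822
Locus 4: 2 * 0.166 * 0.834 = 0.276888
Locus 5: 2 * 0.099 * 0.901 = 0.178398
Locus 6: 2 * 0.15 * 0.85 = 0.255
Locus 7: 2 * 0.067 * 0.933 = 0.125022
Locus 8: 2 * 0.142 * 0.858 = 0.243672
Locus 9: 2 * 0.12 * 0.88 = 0.2112
Locus 10: 2 * 0.024 * 0.976 = 0.046848
Locus 11: 2 * 0.169 * 0.831 = 0.280878
Locus 12: 2 * 0.174 * 0.826 = 0.287448
Locus 13: 2 * 0.195 * 0.805 = 0.31395
Locus 14: 2 * 0.187 * 0.813 = 0.304062
Locus 15: 2 * 0.127 * 0.873 = 0.221742
RMP = 4.578e-12

4.578e-12


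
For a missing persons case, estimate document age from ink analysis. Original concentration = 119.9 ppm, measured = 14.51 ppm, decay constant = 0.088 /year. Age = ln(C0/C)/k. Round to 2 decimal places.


Document age estimation:
C0/C = 119.9 / 14.51 = 8.263267
ln(C0/C) = 2.11182
t = 2.11182 / 0.088 = 24.00 years

24.00


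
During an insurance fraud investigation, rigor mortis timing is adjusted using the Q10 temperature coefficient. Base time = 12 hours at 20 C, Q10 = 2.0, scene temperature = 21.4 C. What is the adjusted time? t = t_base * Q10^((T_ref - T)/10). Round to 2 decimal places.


Rigor mortis time adjustment:
Exponent = (T_ref - T_actual) / 10 = (20 - 21.4) / 10 = -0.14
Q10 factor = 2.0^-0.14 = 0.90752
t_adjusted = 12 * 0.90752 = 10.89 hours

10.89


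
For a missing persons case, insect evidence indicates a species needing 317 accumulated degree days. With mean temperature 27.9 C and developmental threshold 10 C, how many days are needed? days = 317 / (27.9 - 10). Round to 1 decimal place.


Insect development time:
Effective temperature = avg_temp - T_base = 27.9 - 10 = 17.9 C
Days = ADD / effective_temp = 317 / 17.9 = 17.7 days

17.7


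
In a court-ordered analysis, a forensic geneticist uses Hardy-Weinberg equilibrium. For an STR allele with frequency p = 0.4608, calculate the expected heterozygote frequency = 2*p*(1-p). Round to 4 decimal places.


Hardy-Weinberg heterozygote frequency:
q = 1 - p = 1 - 0.4608 = 0.5392
2pq = 2 * 0.4608 * 0.5392 = 0.4969

0.4969


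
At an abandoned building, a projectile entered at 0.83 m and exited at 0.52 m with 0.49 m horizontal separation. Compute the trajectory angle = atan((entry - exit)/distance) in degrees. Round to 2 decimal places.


Bullet trajectory angle:
Height difference = 0.83 - 0.52 = 0.31 m
angle = atan(0.31 / 0.49)
angle = atan(0.632653)
angle = 32.32 degrees

32.32


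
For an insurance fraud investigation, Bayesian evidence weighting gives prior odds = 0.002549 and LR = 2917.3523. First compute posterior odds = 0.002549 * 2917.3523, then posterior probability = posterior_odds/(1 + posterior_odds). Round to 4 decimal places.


Bayesian evidence evaluation:
Posterior odds = prior_odds * LR = 0.002549 * 2917.3523 = 7.436331
Posterior probability = posterior_odds / (1 + posterior_odds)
= 7.436331 / (1 + 7.436331)
= 7.436331 / 8.436331
= 0.8815

0.8815


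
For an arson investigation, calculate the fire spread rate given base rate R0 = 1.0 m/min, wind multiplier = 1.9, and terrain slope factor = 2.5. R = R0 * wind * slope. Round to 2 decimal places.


Fire spread rate calculation:
R = R0 * wind_factor * slope_factor
= 1.0 * 1.9 * 2.5
= 1.9 * 2.5
= 4.75 m/min

4.75


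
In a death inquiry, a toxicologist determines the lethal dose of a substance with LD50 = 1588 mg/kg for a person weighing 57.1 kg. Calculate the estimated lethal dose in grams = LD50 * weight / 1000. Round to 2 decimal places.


Lethal dose calculation:
Lethal dose = LD50 * body_weight / 1000
= 1588 * 57.1 / 1000
= 90674.8 / 1000
= 90.67 g

90.67


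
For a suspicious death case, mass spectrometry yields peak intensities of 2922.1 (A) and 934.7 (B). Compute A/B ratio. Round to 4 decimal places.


Spectral peak ratio:
Peak A = 2922.1 counts
Peak B = 934.7 counts
Ratio = 2922.1 / 934.7 = 3.1262

3.1262


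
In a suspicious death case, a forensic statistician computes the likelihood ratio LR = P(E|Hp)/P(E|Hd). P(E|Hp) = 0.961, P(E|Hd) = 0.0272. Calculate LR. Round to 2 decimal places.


Likelihood ratio calculation:
LR = P(E|Hp) / P(E|Hd)
LR = 0.961 / 0.0272
LR = 35.33

35.33


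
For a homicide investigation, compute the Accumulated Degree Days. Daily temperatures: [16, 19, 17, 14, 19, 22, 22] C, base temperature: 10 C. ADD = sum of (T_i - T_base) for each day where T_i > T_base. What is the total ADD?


Computing ADD day by day:
Day 1: max(0, 16 - 10) = 6
Day 2: max(0, 19 - 10) = 9
Day 3: max(0, 17 - 10) = 7
Day 4: max(0, 14 - 10) = 4
Day 5: max(0, 19 - 10) = 9
Day 6: max(0, 22 - 10) = 12
Day 7: max(0, 22 - 10) = 12
Total ADD = 59

59


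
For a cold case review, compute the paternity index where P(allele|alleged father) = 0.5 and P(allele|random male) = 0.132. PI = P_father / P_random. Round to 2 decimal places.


Paternity Index calculation:
PI = P(allele|father) / P(allele|random)
PI = 0.5 / 0.132
PI = 3.79

3.79


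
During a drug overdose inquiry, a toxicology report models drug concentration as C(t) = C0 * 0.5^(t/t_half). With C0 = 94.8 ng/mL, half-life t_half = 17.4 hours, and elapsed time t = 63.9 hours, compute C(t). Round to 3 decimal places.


Drug concentration decay:
Number of half-lives = t / t_half = 63.9 / 17.4 = 3.672414
Decay factor = 0.5^3.672414 = 0.07843199
C(t) = 94.8 * 0.07843199 = 7.435 ng/mL

7.435


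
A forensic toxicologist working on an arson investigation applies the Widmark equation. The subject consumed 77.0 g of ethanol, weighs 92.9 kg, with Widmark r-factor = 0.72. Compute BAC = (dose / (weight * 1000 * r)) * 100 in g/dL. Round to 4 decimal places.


Applying the Widmark formula:
BAC = (dose_g / (body_wt * 1000 * r)) * 100
Denominator = 92.9 * 1000 * 0.72 = 66888
BAC = (77.0 / 66888) * 100
BAC = 0.1151 g/dL

0.1151


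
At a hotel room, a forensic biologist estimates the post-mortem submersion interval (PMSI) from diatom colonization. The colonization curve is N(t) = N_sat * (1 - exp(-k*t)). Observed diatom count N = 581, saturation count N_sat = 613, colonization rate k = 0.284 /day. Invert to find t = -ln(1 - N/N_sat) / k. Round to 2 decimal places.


PMSI from diatom colonization curve:
N / N_sat = 581 / 613 = 0.947798
1 - N/N_sat = 0.052202
ln(1 - N/N_sat) = -2.952634
t = -ln(1 - N/N_sat) / k = -(-2.952634) / 0.284 = 10.40 days

10.40


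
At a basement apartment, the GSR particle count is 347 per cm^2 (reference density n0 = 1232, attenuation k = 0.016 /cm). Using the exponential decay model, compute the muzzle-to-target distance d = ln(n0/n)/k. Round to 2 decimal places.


GSR distance calculation:
n0/n = 1232 / 347 = 3.550432
ln(n0/n) = 1.267069
d = 1.267069 / 0.016 = 79.19 cm

79.19


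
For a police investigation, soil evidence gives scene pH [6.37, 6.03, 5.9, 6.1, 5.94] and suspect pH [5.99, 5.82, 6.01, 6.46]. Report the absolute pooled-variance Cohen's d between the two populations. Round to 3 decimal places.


Pooled-variance Cohen's d for soil pH comparison:
Scene mean = 30.34 / 5 = 6.068
Suspect mean = 24.28 / 4 = 6.07
Scene sample variance s_s^2 = 0.03457
Suspect sample variance s_c^2 = 0.074867
Pooled variance = ((n_s-1)*s_s^2 + (n_c-1)*s_c^2) / (n_s + n_c - 2) = 0.05184
Pooled SD = sqrt(0.05184) = 0.227684
Mean difference = -0.002
|d| = |-0.002| / 0.227684 = 0.009

0.009


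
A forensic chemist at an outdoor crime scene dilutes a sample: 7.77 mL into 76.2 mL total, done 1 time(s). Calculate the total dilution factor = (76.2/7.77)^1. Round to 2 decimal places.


Dilution factor calculation:
Single dilution = V_total / V_sample = 76.2 / 7.77 ≈ 9.80695
Number of dilutions = 1
Total DF = (76.2 / 7.77)^1 (full precision, rounded at the end) = 9.81

9.81


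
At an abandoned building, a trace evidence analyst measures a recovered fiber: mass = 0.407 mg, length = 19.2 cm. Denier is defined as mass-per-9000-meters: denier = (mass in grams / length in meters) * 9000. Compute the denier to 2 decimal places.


Denier calculation:
Mass in grams = 0.407 mg / 1000 = 0.000407 g
Length in meters = 19.2 cm / 100 = 0.192 m
Linear density = mass / length = 0.000407 / 0.192 = 0.00211979 g/m
Denier = (g/m) * 9000 = 0.00211979 * 9000 = 19.08

19.08


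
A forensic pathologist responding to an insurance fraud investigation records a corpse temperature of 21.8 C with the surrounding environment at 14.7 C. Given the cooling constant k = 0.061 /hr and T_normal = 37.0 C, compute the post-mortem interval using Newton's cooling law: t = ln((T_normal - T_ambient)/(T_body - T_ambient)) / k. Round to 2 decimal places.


Using Newton's law of cooling:
t = ln((T_normal - T_ambient) / (T_body - T_ambient)) / k
T_normal - T_ambient = 22.3
T_body - T_ambient = 7.1
Ratio = 3.140845
ln(ratio) = 1.144492
t = 1.144492 / 0.061 = 18.76 hours

18.76


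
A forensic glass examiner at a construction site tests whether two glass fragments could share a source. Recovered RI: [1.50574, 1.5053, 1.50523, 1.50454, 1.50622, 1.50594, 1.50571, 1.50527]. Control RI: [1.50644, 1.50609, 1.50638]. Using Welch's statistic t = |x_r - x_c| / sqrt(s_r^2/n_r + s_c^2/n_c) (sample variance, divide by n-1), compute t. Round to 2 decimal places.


Welch's t-criterion for glass RI comparison:
Recovered mean = sum / n_r = 12.04395 / 8 = 1.5054938
Control mean = sum / n_c = 4.51891 / 3 = 1.5063033
Recovered sample variance s_r^2 = 2.71541e-07
Control sample variance s_c^2 = 3.50333e-08
Welch SE (unpooled) = sqrt(s_r^2/n_r + s_c^2/n_c) = sqrt(3.39426e-08 + 1.16778e-08) = sqrt(4.56204e-08) = 0.000213589
|mean_r - mean_c| = 0.000809583
t = 0.000809583 / 0.000213589 = 3.79

3.79


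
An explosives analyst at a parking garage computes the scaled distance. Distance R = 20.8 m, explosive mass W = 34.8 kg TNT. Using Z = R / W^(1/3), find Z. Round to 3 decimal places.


Scaled distance calculation:
W^(1/3) = 34.8^(1/3) = 3.264824
Z = R / W^(1/3) = 20.8 / 3.264824
Z = 6.371 m/kg^(1/3)

6.371


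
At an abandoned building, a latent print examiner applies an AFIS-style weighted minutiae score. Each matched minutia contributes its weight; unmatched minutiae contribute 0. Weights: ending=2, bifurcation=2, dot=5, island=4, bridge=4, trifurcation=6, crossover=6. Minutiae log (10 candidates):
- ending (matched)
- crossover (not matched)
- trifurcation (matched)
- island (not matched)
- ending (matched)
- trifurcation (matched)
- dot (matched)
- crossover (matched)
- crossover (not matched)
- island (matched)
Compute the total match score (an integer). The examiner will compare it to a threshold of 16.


Weighted minutiae match score:
  ending: matched, +2 (running total 2)
  crossover: not matched, +0
  trifurcation: matched, +6 (running total 8)
  island: not matched, +0
  ending: matched, +2 (running total 10)
  trifurcation: matched, +6 (running total 16)
  dot: matched, +5 (running total 21)
  crossover: matched, +6 (running total 27)
  crossover: not matched, +0
  island: matched, +4 (running total 31)
Total score = 31
Threshold = 16; verdict = identification

31


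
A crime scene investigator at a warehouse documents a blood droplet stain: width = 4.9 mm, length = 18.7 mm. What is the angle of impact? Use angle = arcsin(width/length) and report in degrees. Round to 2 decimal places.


Blood spatter impact angle calculation:
width / length = 4.9 / 18.7 = 0.262032
angle = arcsin(0.262032)
angle = 15.19 degrees

15.19


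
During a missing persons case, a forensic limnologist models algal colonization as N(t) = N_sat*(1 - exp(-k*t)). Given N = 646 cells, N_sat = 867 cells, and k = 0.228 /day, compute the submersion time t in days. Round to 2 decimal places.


PMSI from diatom colonization curve:
N / N_sat = 646 / 867 = 0.745098
1 - N/N_sat = 0.254902
ln(1 - N/N_sat) = -1.366876
t = -ln(1 - N/N_sat) / k = -(-1.366876) / 0.228 = 6.00 days

6.00


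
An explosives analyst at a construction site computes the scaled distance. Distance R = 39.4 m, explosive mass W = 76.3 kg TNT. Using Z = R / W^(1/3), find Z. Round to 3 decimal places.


Scaled distance calculation:
W^(1/3) = 76.3^(1/3) = 4.24139
Z = R / W^(1/3) = 39.4 / 4.24139
Z = 9.289 m/kg^(1/3)

9.289


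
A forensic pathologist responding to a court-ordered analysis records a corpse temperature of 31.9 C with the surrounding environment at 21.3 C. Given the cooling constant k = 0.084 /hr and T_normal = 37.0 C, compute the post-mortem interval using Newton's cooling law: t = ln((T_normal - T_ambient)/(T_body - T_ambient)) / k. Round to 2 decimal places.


Using Newton's law of cooling:
t = ln((T_normal - T_ambient) / (T_body - T_ambient)) / k
T_normal - T_ambient = 15.7
T_body - T_ambient = 10.6
Ratio = 1.481132
ln(ratio) = 0.392807
t = 0.392807 / 0.084 = 4.68 hours

4.68


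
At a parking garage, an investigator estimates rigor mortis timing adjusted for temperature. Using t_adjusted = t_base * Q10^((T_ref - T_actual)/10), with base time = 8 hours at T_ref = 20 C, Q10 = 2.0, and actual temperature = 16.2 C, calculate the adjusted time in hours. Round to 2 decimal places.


Rigor mortis time adjustment:
Exponent = (T_ref - T_actual) / 10 = (20 - 16.2) / 10 = 0.38
Q10 factor = 2.0^0.38 = 1.30134
t_adjusted = 8 * 1.30134 = 10.41 hours

10.41


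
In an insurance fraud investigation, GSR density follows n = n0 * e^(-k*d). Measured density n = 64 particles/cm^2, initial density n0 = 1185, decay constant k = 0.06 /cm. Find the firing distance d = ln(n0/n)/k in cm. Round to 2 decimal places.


GSR distance calculation:
n0/n = 1185 / 64 = 18.515625
ln(n0/n) = 2.918615
d = 2.918615 / 0.06 = 48.64 cm

48.64


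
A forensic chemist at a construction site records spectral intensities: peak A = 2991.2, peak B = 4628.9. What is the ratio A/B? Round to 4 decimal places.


Spectral peak ratio:
Peak A = 2991.2 counts
Peak B = 4628.9 counts
Ratio = 2991.2 / 4628.9 = 0.6462

0.6462


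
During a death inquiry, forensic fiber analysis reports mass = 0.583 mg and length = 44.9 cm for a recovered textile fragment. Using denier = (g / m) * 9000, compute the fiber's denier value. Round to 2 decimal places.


Denier calculation:
Mass in grams = 0.583 mg / 1000 = 0.000583 g
Length in meters = 44.9 cm / 100 = 0.449 m
Linear density = mass / length = 0.000583 / 0.449 = 0.00129844 g/m
Denier = (g/m) * 9000 = 0.00129844 * 9000 = 11.69

11.69


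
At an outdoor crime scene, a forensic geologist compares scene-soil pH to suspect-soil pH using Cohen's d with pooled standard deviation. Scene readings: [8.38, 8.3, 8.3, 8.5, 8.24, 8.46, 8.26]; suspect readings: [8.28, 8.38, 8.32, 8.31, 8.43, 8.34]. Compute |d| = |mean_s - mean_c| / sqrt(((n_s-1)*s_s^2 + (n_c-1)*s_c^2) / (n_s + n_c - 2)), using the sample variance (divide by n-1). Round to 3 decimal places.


Pooled-variance Cohen's d for soil pH comparison:
Scene mean = 58.44 / 7 = 8.348571
Suspect mean = 50.06 / 6 = 8.343333
Scene sample variance s_s^2 = 0.010114
Suspect sample variance s_c^2 = 0.002907
Pooled variance = ((n_s-1)*s_s^2 + (n_c-1)*s_c^2) / (n_s + n_c - 2) = 0.006838
Pooled SD = sqrt(0.006838) = 0.082692
Mean difference = 0.005238
|d| = |0.005238| / 0.082692 = 0.063

0.063


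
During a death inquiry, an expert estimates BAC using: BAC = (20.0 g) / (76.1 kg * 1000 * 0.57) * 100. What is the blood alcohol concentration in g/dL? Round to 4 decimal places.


Applying the Widmark formula:
BAC = (dose_g / (body_wt * 1000 * r)) * 100
Denominator = 76.1 * 1000 * 0.57 = 43377
BAC = (20.0 / 43377) * 100
BAC = 0.0461 g/dL

0.0461


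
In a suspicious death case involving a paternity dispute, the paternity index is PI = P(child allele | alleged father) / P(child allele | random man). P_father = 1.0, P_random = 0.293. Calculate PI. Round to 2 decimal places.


Paternity Index calculation:
PI = P(allele|father) / P(allele|random)
PI = 1.0 / 0.293
PI = 3.41

3.41


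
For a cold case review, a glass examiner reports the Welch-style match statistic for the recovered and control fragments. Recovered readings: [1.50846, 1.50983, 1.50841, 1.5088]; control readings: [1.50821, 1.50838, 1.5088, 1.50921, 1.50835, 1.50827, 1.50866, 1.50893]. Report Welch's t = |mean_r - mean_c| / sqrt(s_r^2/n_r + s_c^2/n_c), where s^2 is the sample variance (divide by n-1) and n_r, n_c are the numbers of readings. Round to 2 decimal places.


Welch's t-criterion for glass RI comparison:
Recovered mean = sum / n_r = 6.0355 / 4 = 1.508875
Control mean = sum / n_c = 12.06881 / 8 = 1.5086012
Recovered sample variance s_r^2 = 4.35367e-07
Control sample variance s_c^2 = 1.2807e-07
Welch SE (unpooled) = sqrt(s_r^2/n_r + s_c^2/n_c) = sqrt(1.08842e-07 + 1.60087e-08) = sqrt(1.24851e-07) = 0.000353343
|mean_r - mean_c| = 0.00027375
t = 0.00027375 / 0.000353343 = 0.77

0.77


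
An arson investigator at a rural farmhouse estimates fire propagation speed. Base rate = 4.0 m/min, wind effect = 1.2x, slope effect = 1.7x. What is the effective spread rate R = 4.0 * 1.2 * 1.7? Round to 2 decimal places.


Fire spread rate calculation:
R = R0 * wind_factor * slope_factor
= 4.0 * 1.2 * 1.7
= 4.8 * 1.7
= 8.16 m/min

8.16


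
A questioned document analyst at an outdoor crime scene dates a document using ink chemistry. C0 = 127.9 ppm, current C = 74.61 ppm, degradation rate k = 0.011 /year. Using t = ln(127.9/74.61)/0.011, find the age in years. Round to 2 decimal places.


Document age estimation:
C0/C = 127.9 / 74.61 = 1.714247
ln(C0/C) = 0.538974
t = 0.538974 / 0.011 = 49.00 years

49.00


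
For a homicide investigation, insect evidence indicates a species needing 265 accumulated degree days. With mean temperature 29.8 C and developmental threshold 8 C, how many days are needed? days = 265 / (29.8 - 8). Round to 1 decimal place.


Insect development time:
Effective temperature = avg_temp - T_base = 29.8 - 8 = 21.8 C
Days = ADD / effective_temp = 265 / 21.8 = 12.2 days

12.2


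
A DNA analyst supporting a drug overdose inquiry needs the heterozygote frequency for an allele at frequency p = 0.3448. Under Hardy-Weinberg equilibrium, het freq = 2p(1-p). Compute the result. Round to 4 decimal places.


Hardy-Weinberg heterozygote frequency:
q = 1 - p = 1 - 0.3448 = 0.6552
2pq = 2 * 0.3448 * 0.6552 = 0.4518

0.4518


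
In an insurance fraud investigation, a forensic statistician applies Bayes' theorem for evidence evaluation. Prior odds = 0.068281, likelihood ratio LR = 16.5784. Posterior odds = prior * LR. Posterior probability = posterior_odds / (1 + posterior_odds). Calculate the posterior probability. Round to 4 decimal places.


Bayesian evidence evaluation:
Posterior odds = prior_odds * LR = 0.068281 * 16.5784 = 1.13199
Posterior probability = posterior_odds / (1 + posterior_odds)
= 1.13199 / (1 + 1.13199)
= 1.13199 / 2.13199
= 0.5310

0.5310


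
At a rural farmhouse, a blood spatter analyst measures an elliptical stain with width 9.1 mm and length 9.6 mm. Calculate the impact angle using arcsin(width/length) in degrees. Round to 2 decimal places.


Blood spatter impact angle calculation:
width / length = 9.1 / 9.6 = 0.947917
angle = arcsin(0.947917)
angle = 71.43 degrees

71.43


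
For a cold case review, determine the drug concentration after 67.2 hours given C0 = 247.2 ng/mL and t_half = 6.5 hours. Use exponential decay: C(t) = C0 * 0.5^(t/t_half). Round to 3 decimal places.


Drug concentration decay:
Number of half-lives = t / t_half = 67.2 / 6.5 = 10.338462
Decay factor = 0.5^10.338462 = 0.00077235
C(t) = 247.2 * 0.00077235 = 0.191 ng/mL

0.191


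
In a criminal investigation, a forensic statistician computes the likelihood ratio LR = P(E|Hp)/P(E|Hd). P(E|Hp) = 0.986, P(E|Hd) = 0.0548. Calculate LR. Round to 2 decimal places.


Likelihood ratio calculation:
LR = P(E|Hp) / P(E|Hd)
LR = 0.986 / 0.0548
LR = 17.99

17.99


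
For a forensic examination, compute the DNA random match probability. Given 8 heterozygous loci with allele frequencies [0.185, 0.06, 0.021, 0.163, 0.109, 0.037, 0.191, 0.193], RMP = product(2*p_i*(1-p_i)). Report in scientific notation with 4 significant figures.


Computing RMP for 8 loci:
Locus 1: 2 * 0.185 * 0.815 = 0.30155
Locus 2: 2 * 0.06 * 0.94 = 0.1128
Locus 3: 2 * 0.021 * 0.979 = 0.041118
Locus 4: 2 * 0.163 * 0.837 = 0.272862
Locus 5: 2 * 0.109 * 0.891 = 0.194238
Locus 6: 2 * 0.037 * 0.963 = 0.071262
Locus 7: 2 * 0.191 * 0.809 = 0.309038
Locus 8: 2 * 0.193 * 0.807 = 0.311502
RMP = 5.085e-07

5.085e-07


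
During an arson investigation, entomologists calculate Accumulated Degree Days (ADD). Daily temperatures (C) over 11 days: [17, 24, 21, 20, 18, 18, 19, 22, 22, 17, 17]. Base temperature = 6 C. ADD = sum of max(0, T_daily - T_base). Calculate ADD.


Computing ADD day by day:
Day 1: max(0, 17 - 6) = 11
Day 2: max(0, 24 - 6) = 18
Day 3: max(0, 21 - 6) = 15
Day 4: max(0, 20 - 6) = 14
Day 5: max(0, 18 - 6) = 12
Day 6: max(0, 18 - 6) = 12
Day 7: max(0, 19 - 6) = 13
Day 8: max(0, 22 - 6) = 16
Day 9: max(0, 22 - 6) = 16
Day 10: max(0, 17 - 6) = 11
Day 11: max(0, 17 - 6) = 11
Total ADD = 149

149


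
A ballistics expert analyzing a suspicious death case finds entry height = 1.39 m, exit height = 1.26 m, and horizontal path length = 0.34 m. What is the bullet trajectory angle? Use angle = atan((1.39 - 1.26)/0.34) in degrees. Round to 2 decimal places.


Bullet trajectory angle:
Height difference = 1.39 - 1.26 = 0.13 m
angle = atan(0.13 / 0.34)
angle = atan(0.382353)
angle = 20.92 degrees

20.92


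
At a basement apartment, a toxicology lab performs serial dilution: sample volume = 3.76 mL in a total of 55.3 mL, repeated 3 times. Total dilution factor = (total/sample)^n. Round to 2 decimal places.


Dilution factor calculation:
Single dilution = V_total / V_sample = 55.3 / 3.76 ≈ 14.707447
Number of dilutions = 3
Total DF = (55.3 / 3.76)^3 (full precision, rounded at the end) = 3181.35

3181.35


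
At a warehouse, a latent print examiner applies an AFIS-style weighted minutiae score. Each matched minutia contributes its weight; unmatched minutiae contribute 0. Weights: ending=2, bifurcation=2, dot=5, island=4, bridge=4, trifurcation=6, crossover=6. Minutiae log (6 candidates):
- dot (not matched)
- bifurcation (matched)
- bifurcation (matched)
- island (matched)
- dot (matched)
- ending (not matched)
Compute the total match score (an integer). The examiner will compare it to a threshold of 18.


Weighted minutiae match score:
  dot: not matched, +0
  bifurcation: matched, +2 (running total 2)
  bifurcation: matched, +2 (running total 4)
  island: matched, +4 (running total 8)
  dot: matched, +5 (running total 13)
  ending: not matched, +0
Total score = 13
Threshold = 18; verdict = inconclusive

13


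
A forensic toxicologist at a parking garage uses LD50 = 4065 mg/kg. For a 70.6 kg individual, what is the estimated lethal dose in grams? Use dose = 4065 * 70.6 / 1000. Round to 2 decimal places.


Lethal dose calculation:
Lethal dose = LD50 * body_weight / 1000
= 4065 * 70.6 / 1000
= 286989 / 1000
= 286.99 g

286.99


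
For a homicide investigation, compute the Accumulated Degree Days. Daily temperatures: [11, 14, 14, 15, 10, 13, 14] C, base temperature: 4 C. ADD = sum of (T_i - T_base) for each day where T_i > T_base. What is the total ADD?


Computing ADD day by day:
Day 1: max(0, 11 - 4) = 7
Day 2: max(0, 14 - 4) = 10
Day 3: max(0, 14 - 4) = 10
Day 4: max(0, 15 - 4) = 11
Day 5: max(0, 10 - 4) = 6
Day 6: max(0, 13 - 4) = 9
Day 7: max(0, 14 - 4) = 10
Total ADD = 63

63


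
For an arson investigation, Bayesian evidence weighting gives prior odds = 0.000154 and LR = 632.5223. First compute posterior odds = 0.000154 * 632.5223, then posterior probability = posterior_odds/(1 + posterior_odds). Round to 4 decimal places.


Bayesian evidence evaluation:
Posterior odds = prior_odds * LR = 0.000154 * 632.5223 = 0.09740843
Posterior probability = posterior_odds / (1 + posterior_odds)
= 0.09740843 / (1 + 0.09740843)
= 0.09740843 / 1.09740843
= 0.0888

0.0888


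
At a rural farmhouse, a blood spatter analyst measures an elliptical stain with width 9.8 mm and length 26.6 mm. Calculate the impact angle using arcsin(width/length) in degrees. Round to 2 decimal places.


Blood spatter impact angle calculation:
width / length = 9.8 / 26.6 = 0.368421
angle = arcsin(0.368421)
angle = 21.62 degrees

21.62


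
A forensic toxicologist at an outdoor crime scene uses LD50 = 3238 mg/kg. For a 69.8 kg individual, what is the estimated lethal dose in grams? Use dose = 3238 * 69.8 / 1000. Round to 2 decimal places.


Lethal dose calculation:
Lethal dose = LD50 * body_weight / 1000
= 3238 * 69.8 / 1000
= 226012.4 / 1000
= 226.01 g

226.01


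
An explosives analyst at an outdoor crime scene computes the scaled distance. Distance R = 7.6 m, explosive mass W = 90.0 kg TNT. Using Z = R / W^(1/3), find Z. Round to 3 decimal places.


Scaled distance calculation:
W^(1/3) = 90.0^(1/3) = 4.481405
Z = R / W^(1/3) = 7.6 / 4.481405
Z = 1.696 m/kg^(1/3)

1.696


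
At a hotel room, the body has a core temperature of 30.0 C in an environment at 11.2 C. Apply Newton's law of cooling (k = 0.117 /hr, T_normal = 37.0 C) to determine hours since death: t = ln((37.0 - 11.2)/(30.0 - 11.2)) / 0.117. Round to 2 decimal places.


Using Newton's law of cooling:
t = ln((T_normal - T_ambient) / (T_body - T_ambient)) / k
T_normal - T_ambient = 25.8
T_body - T_ambient = 18.8
Ratio = 1.37234
ln(ratio) = 0.316517
t = 0.316517 / 0.117 = 2.71 hours

2.71


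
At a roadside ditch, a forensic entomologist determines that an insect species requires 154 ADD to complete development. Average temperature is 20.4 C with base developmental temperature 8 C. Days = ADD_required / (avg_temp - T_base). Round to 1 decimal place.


Insect development time:
Effective temperature = avg_temp - T_base = 20.4 - 8 = 12.4 C
Days = ADD / effective_temp = 154 / 12.4 = 12.4 days

12.4


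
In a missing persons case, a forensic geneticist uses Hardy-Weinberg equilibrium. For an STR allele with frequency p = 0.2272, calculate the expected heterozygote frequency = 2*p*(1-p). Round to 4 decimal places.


Hardy-Weinberg heterozygote frequency:
q = 1 - p = 1 - 0.2272 = 0.7728
2pq = 2 * 0.2272 * 0.7728 = 0.3512

0.3512


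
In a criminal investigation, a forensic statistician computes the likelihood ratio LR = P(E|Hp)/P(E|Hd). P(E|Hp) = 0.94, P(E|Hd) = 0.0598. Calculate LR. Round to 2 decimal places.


Likelihood ratio calculation:
LR = P(E|Hp) / P(E|Hd)
LR = 0.94 / 0.0598
LR = 15.72

15.72


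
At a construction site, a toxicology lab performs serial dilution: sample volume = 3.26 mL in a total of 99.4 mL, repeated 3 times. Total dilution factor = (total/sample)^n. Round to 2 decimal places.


Dilution factor calculation:
Single dilution = V_total / V_sample = 99.4 / 3.26 ≈ 30.490798
Number of dilutions = 3
Total DF = (99.4 / 3.26)^3 (full precision, rounded at the end) = 28346.95

28346.95


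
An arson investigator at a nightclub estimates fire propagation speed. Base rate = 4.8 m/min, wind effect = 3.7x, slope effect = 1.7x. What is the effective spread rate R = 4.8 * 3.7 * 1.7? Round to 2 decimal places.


Fire spread rate calculation:
R = R0 * wind_factor * slope_factor
= 4.8 * 3.7 * 1.7
= 17.76 * 1.7
= 30.19 m/min

30.19


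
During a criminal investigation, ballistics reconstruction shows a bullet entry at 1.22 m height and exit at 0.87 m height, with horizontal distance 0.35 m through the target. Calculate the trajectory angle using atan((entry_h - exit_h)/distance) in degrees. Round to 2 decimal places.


Bullet trajectory angle:
Height difference = 1.22 - 0.87 = 0.35 m
angle = atan(0.35 / 0.35)
angle = atan(1)
angle = 45.00 degrees

45.00


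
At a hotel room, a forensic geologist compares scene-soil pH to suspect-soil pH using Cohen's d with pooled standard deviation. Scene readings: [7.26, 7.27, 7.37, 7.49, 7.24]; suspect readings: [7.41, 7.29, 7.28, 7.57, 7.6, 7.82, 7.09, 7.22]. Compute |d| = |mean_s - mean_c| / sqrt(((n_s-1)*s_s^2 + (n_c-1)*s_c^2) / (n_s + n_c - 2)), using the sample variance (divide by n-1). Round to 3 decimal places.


Pooled-variance Cohen's d for soil pH comparison:
Scene mean = 36.63 / 5 = 7.326
Suspect mean = 59.28 / 8 = 7.41
Scene sample variance s_s^2 = 0.01093
Suspect sample variance s_c^2 = 0.057086
Pooled variance = ((n_s-1)*s_s^2 + (n_c-1)*s_c^2) / (n_s + n_c - 2) = 0.040302
Pooled SD = sqrt(0.040302) = 0.200754
Mean difference = -0.084
|d| = |-0.084| / 0.200754 = 0.418

0.418


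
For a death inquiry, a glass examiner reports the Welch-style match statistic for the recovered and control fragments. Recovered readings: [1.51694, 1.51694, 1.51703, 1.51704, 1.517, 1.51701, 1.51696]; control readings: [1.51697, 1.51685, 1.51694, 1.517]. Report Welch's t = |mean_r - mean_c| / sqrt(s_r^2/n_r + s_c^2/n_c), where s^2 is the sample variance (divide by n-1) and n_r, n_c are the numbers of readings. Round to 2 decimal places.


Welch's t-criterion for glass RI comparison:
Recovered mean = sum / n_r = 10.61892 / 7 = 1.5169886
Control mean = sum / n_c = 6.06776 / 4 = 1.51694
Recovered sample variance s_r^2 = 1.74762e-09
Control sample variance s_c^2 = 4.2e-09
Welch SE (unpooled) = sqrt(s_r^2/n_r + s_c^2/n_c) = sqrt(2.4966e-10 + 1.05e-09) = sqrt(1.29966e-09) = 3.60508e-05
|mean_r - mean_c| = 4.85714e-05
t = 4.85714e-05 / 3.60508e-05 = 1.35

1.35


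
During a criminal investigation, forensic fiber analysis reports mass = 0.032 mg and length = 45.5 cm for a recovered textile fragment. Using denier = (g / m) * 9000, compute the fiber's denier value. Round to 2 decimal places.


Denier calculation:
Mass in grams = 0.032 mg / 1000 = 0.000032 g
Length in meters = 45.5 cm / 100 = 0.455 m
Linear density = mass / length = 0.000032 / 0.455 = 0.00007033 g/m
Denier = (g/m) * 9000 = 0.00007033 * 9000 = 0.63

0.63


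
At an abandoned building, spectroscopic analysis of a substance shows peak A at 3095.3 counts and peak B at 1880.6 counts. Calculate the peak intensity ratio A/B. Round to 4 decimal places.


Spectral peak ratio:
Peak A = 3095.3 counts
Peak B = 1880.6 counts
Ratio = 3095.3 / 1880.6 = 1.6459

1.6459


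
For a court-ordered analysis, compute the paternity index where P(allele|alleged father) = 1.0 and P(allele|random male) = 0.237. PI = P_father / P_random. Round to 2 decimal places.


Paternity Index calculation:
PI = P(allele|father) / P(allele|random)
PI = 1.0 / 0.237
PI = 4.22

4.22


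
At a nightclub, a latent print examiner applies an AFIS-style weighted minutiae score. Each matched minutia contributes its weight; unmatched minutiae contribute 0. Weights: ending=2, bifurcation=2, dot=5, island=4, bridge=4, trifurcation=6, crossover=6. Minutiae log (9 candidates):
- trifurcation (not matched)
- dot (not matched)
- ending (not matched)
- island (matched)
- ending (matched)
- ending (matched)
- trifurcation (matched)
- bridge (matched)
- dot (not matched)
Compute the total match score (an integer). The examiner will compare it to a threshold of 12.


Weighted minutiae match score:
  trifurcation: not matched, +0
  dot: not matched, +0
  ending: not matched, +0
  island: matched, +4 (running total 4)
  ending: matched, +2 (running total 6)
  ending: matched, +2 (running total 8)
  trifurcation: matched, +6 (running total 14)
  bridge: matched, +4 (running total 18)
  dot: not matched, +0
Total score = 18
Threshold = 12; verdict = identification

18


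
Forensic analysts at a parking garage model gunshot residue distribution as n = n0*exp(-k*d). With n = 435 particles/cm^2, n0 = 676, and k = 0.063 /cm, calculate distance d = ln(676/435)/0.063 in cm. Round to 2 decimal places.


GSR distance calculation:
n0/n = 676 / 435 = 1.554023
ln(n0/n) = 0.440847
d = 0.440847 / 0.063 = 7.00 cm

7.00


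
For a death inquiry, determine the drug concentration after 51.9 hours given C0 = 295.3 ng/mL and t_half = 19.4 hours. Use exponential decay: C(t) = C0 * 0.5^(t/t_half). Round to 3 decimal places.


Drug concentration decay:
Number of half-lives = t / t_half = 51.9 / 19.4 = 2.675258
Decay factor = 0.5^2.675258 = 0.15655506
C(t) = 295.3 * 0.15655506 = 46.231 ng/mL

46.231


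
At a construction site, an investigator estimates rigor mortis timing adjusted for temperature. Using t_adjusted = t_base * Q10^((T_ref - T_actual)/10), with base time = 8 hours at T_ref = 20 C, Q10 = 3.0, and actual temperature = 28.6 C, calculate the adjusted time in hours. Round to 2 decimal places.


Rigor mortis time adjustment:
Exponent = (T_ref - T_actual) / 10 = (20 - 28.6) / 10 = -0.86
Q10 factor = 3.0^-0.86 = 0.38875
t_adjusted = 8 * 0.38875 = 3.11 hours

3.11
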